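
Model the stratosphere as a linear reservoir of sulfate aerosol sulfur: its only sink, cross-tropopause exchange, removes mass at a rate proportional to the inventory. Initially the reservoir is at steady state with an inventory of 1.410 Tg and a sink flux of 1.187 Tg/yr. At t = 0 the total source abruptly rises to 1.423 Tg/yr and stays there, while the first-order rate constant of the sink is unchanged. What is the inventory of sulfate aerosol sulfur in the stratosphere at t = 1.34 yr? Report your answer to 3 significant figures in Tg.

1.60 Tg

τ = M₀/F₀ = 1.410/1.187 = 1.188 yr; rate constant k = 1/τ.
New steady state M_∞ = F₁/k = F₁·τ = 1.423 × 1.188 = 1.6903 Tg.
M(t) = M_∞ + (M₀ − M_∞)·e^(−t/τ); t/τ = 1.34/1.188 = 1.128, so e^(−t/τ) = 0.3237.
M(t) = 1.6903 − 0.2803 × 0.3237 = 1.5996 Tg.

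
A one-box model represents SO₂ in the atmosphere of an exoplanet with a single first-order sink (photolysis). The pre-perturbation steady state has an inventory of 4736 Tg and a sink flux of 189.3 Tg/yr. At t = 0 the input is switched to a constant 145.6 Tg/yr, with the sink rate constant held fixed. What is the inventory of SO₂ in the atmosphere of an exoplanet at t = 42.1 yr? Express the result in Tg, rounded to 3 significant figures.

Residence time τ = M₀/F₀ = 25.02 yr. The eventual steady state is M_∞ = M₀·(F₁/F₀) = 4736 × 145.6/189.3 = 3642.7 Tg.
The anomaly ΔM(t) = M(t) − M_∞ decays as ΔM₀·e^(−t/τ) with ΔM₀ = 4736 − 3642.7 = 1093 Tg.
At t = 42.1 yr, e^(−t/τ) = e^(−1.683) = 0.1859, so ΔM = 203.2 Tg and M = 3642.7 + 203.2 = 3845.9 Tg.

3850 Tg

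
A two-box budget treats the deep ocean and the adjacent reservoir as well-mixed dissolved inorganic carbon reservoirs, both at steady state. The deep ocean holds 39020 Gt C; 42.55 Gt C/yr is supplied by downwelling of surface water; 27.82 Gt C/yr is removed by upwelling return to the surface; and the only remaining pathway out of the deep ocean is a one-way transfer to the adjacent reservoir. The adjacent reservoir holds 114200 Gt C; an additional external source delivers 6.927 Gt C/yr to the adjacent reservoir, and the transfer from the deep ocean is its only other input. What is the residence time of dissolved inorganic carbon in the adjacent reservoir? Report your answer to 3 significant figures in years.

Balance the deep ocean: ΣF_in = 42.550 Gt C/yr.
Transfer to the adjacent reservoir = ΣF_in − (27.82) = 14.730 Gt C/yr.
Total input to the adjacent reservoir = 14.730 + 6.927 = 21.657 Gt C/yr; at steady state this equals its total output.
τ = M / F = 114200 / 21.657 = 5273 yr.

5270 yr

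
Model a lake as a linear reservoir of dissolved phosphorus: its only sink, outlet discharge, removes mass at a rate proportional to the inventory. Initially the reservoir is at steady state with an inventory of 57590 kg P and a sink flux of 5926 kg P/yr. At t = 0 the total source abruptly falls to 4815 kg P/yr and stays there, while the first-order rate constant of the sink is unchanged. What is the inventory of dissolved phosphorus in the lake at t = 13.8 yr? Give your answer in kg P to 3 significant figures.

49400 kg P

The sink rate constant is k = F₀/M₀ = 5926/57590 = 0.1029 yr⁻¹.
Solving dM/dt = F₁ − kM with M(0) = M₀ gives M(t) = F₁/k + (M₀ − F₁/k)·e^(−kt).
F₁/k = 4815/0.1029 = 46793 kg P; kt = 0.1029 × 13.8 = 1.420, e^(−kt) = 0.2417.
M(13.8) = 46793 + (57590 − 46793) × 0.2417 = 46793 + 2610 = 49403 kg P.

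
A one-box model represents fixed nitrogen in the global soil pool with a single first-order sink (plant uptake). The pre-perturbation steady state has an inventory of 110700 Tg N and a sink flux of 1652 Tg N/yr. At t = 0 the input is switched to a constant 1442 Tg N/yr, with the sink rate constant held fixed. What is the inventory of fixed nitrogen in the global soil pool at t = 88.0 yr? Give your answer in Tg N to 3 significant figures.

100000 Tg N

τ = M₀/F₀ = 110700/1652 = 67.01 yr; rate constant k = 1/τ.
New steady state M_∞ = F₁/k = F₁·τ = 1442 × 67.01 = 96628 Tg N.
M(t) = M_∞ + (M₀ − M_∞)·e^(−t/τ); t/τ = 88.0/67.01 = 1.313, so e^(−t/τ) = 0.2689.
M(t) = 96628 + 14070 × 0.2689 = 100410 Tg N.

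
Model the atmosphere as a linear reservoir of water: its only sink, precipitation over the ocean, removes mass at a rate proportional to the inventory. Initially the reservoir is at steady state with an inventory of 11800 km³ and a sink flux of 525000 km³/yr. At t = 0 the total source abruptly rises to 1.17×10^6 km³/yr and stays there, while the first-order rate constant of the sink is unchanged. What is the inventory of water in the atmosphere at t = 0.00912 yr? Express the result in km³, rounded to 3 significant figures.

16600 km³

Residence time τ = M₀/F₀ = 0.02248 yr. The eventual steady state is M_∞ = M₀·(F₁/F₀) = 11800 × 1.17×10^6/525000 = 26297 km³.
The anomaly ΔM(t) = M(t) − M_∞ decays as ΔM₀·e^(−t/τ) with ΔM₀ = 11800 − 26297 = −14500 km³.
At t = 0.00912 yr, e^(−t/τ) = e^(−0.4058) = 0.6665, so ΔM = −9662 km³ and M = 26297 − 9662 = 16635 km³.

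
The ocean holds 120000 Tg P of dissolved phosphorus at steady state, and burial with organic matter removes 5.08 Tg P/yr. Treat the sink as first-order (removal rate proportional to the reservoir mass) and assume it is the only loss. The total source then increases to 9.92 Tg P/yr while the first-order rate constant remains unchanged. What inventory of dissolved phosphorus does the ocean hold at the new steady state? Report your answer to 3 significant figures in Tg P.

234000 Tg P

Rate constant k = F/M = 5.08 / 120000 = 4.233×10^-5 yr⁻¹.
At the new steady state, source = k·M_new ⇒ M_new = 9.92 / 4.233×10^-5 = 234300 Tg P.
(Equivalently M_new = M × F_new/F_old = 120000 × 9.92/5.08.)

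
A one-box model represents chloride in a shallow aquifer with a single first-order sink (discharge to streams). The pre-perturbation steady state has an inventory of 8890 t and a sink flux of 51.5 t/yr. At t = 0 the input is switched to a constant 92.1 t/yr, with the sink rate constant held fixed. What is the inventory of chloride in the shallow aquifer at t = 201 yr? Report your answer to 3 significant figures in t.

τ = M₀/F₀ = 8890/51.5 = 172.6 yr; rate constant k = 1/τ.
New steady state M_∞ = F₁/k = F₁·τ = 92.1 × 172.6 = 15898 t.
M(t) = M_∞ + (M₀ − M_∞)·e^(−t/τ); t/τ = 201/172.6 = 1.164, so e^(−t/τ) = 0.3121.
M(t) = 15898 − 7008 × 0.3121 = 13711 t.

13700 t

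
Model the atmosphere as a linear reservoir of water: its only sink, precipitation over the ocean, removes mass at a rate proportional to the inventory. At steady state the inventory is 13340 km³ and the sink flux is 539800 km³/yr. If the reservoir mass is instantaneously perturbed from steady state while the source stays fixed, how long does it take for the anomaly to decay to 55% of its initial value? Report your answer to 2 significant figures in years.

0.015 yr

For a linear reservoir the anomaly decays as exp(−t/τ) with τ = M/F = 13340/539800 = 0.02471 yr.
exp(−t/τ) = 0.55 ⇒ t = −τ ln(0.55) = 0.02471 × 0.5978 = 0.01477 yr.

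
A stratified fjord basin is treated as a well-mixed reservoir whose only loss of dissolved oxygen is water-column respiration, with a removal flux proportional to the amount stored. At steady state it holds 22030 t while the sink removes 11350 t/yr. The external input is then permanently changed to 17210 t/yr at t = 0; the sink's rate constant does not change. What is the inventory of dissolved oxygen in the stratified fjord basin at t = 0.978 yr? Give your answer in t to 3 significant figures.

26500 t

The sink rate constant is k = F₀/M₀ = 11350/22030 = 0.5152 yr⁻¹.
Solving dM/dt = F₁ − kM with M(0) = M₀ gives M(t) = F₁/k + (M₀ − F₁/k)·e^(−kt).
F₁/k = 17210/0.5152 = 33404 t; kt = 0.5152 × 0.978 = 0.5039, e^(−kt) = 0.6042.
M(0.978) = 33404 + (22030 − 33404) × 0.6042 = 33404 − 6872 = 26532 t.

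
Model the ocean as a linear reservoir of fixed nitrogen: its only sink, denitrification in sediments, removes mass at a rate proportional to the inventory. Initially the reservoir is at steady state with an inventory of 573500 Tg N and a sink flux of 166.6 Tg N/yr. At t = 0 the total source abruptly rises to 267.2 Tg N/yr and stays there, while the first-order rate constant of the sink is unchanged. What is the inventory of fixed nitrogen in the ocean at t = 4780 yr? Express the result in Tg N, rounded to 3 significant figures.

Residence time τ = M₀/F₀ = 3442 yr. The eventual steady state is M_∞ = M₀·(F₁/F₀) = 573500 × 267.2/166.6 = 919800 Tg N.
The anomaly ΔM(t) = M(t) − M_∞ decays as ΔM₀·e^(−t/τ) with ΔM₀ = 573500 − 919800 = −346300 Tg N.
At t = 4780 yr, e^(−t/τ) = e^(−1.389) = 0.2494, so ΔM = −86380 Tg N and M = 919800 − 86380 = 833420 Tg N.

833000 Tg N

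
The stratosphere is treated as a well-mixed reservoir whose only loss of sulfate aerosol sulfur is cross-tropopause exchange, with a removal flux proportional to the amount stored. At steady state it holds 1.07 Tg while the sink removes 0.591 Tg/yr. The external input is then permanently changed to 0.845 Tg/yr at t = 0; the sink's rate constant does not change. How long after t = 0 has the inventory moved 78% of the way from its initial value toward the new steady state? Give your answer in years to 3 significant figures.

2.74 yr

τ = M₀/F₀ = 1.07/0.591 = 1.810 yr.
The remaining gap fraction is e^(−t/τ); 78% covered ⇒ e^(−t/τ) = 0.220.
t = −τ ln(0.220) = 1.810 × 1.514 = 2.741 yr.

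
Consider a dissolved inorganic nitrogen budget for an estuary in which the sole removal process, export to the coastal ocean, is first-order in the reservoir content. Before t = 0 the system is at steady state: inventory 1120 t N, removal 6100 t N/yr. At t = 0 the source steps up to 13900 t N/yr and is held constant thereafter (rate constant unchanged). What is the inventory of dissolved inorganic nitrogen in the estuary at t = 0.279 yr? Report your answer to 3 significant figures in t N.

2240 t N

Residence time τ = M₀/F₀ = 0.1836 yr. The eventual steady state is M_∞ = M₀·(F₁/F₀) = 1120 × 13900/6100 = 2552.1 t N.
The anomaly ΔM(t) = M(t) − M_∞ decays as ΔM₀·e^(−t/τ) with ΔM₀ = 1120 − 2552.1 = −1432 t N.
At t = 0.279 yr, e^(−t/τ) = e^(−1.520) = 0.2188, so ΔM = −313.4 t N and M = 2552.1 − 313.4 = 2238.8 t N.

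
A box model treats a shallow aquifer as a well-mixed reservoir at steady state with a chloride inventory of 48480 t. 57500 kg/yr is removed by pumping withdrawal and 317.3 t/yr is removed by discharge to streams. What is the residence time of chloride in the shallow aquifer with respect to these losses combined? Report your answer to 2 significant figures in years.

130 yr

Convert the pumping withdrawal flux: 57500 kg/yr = 57.50 t/yr.
Total removal = 57.50 + 317.3 = 374.80 t/yr.
τ = M / ΣF_out = 48480 / 374.80 = 129.3 yr.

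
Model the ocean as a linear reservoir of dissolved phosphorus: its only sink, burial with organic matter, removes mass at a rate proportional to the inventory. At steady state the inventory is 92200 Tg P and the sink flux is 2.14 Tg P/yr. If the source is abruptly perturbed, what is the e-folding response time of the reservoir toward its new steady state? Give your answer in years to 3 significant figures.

43100 yr

For a linear reservoir the response time equals the residence time τ = M/F.
τ = 92200 / 2.14 = 43080 yr.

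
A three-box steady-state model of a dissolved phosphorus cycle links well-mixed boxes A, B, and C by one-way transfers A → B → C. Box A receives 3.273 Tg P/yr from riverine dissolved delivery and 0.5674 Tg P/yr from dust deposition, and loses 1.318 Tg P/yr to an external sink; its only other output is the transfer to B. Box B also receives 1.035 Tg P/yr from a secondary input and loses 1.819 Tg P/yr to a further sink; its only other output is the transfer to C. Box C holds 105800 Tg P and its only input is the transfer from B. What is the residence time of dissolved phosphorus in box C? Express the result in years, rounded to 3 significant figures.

60900 yr

Box A: F(A→B) = (3.273 + 0.5674) − 1.318 = 2.5224 Tg P/yr.
Box B: F(B→C) = (2.5224 + 1.035) − 1.819 = 1.7384 Tg P/yr.
Box C throughput = its input = 1.7384 Tg P/yr; τ = 105800 / 1.7384 = 60860 yr.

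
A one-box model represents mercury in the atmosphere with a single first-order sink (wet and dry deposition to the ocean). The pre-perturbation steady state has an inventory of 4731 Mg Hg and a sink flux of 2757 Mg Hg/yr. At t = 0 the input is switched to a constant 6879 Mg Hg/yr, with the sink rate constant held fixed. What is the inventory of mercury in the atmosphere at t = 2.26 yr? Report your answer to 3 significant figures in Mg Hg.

The sink rate constant is k = F₀/M₀ = 2757/4731 = 0.5828 yr⁻¹.
Solving dM/dt = F₁ − kM with M(0) = M₀ gives M(t) = F₁/k + (M₀ − F₁/k)·e^(−kt).
F₁/k = 6879/0.5828 = 11804 Mg Hg; kt = 0.5828 × 2.26 = 1.317, e^(−kt) = 0.2679.
M(2.26) = 11804 + (4731 − 11804) × 0.2679 = 11804 − 1895 = 9909.2 Mg Hg.

9910 Mg Hg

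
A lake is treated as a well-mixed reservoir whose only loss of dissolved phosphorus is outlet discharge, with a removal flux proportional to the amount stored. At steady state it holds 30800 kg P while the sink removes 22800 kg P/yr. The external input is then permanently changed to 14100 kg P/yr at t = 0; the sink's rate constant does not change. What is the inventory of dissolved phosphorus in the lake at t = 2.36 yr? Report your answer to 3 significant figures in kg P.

21100 kg P

The sink rate constant is k = F₀/M₀ = 22800/30800 = 0.7403 yr⁻¹.
Solving dM/dt = F₁ − kM with M(0) = M₀ gives M(t) = F₁/k + (M₀ − F₁/k)·e^(−kt).
F₁/k = 14100/0.7403 = 19047 kg P; kt = 0.7403 × 2.36 = 1.747, e^(−kt) = 0.1743.
M(2.36) = 19047 + (30800 − 19047) × 0.1743 = 19047 + 2048 = 21096 kg P.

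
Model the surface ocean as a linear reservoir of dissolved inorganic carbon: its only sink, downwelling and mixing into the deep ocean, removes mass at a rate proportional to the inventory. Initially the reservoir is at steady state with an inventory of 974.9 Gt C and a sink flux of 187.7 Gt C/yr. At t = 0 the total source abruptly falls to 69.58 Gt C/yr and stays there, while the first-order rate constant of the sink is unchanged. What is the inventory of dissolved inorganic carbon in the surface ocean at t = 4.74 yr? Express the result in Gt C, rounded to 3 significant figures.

608 Gt C

The sink rate constant is k = F₀/M₀ = 187.7/974.9 = 0.1925 yr⁻¹.
Solving dM/dt = F₁ − kM with M(0) = M₀ gives M(t) = F₁/k + (M₀ − F₁/k)·e^(−kt).
F₁/k = 69.58/0.1925 = 361.39 Gt C; kt = 0.1925 × 4.74 = 0.9126, e^(−kt) = 0.4015.
M(4.74) = 361.39 + (974.9 − 361.39) × 0.4015 = 361.39 + 246.3 = 607.70 Gt C.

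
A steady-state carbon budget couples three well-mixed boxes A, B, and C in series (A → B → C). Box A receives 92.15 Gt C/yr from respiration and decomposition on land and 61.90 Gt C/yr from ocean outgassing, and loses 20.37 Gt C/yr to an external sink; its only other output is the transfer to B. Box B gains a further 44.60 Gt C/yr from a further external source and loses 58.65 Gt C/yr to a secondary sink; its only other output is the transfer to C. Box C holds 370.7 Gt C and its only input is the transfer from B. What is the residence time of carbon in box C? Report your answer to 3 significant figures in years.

3.10 yr

Box A: F(A→B) = (92.15 + 61.90) − 20.37 = 133.68 Gt C/yr.
Box B: F(B→C) = (133.68 + 44.60) − 58.65 = 119.63 Gt C/yr.
Box C throughput = its input = 119.63 Gt C/yr; τ = 370.7 / 119.63 = 3.099 yr.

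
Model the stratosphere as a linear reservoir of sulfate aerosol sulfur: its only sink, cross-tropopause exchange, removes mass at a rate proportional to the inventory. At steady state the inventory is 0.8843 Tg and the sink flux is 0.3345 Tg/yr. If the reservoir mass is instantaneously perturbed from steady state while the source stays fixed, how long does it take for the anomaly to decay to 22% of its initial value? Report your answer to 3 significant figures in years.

For a linear reservoir the anomaly decays as exp(−t/τ) with τ = M/F = 0.8843/0.3345 = 2.644 yr.
exp(−t/τ) = 0.22 ⇒ t = −τ ln(0.22) = 2.644 × 1.514 = 4.003 yr.

4.00 yr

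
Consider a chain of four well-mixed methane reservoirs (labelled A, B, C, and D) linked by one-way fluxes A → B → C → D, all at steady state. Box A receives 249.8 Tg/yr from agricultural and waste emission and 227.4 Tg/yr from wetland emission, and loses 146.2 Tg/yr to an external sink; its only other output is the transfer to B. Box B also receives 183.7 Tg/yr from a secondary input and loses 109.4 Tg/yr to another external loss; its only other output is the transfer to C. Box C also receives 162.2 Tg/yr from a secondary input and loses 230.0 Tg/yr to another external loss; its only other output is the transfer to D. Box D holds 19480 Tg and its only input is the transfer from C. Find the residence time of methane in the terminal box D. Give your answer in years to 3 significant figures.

57.7 yr

Box A: F(A→B) = (249.8 + 227.4) − 146.2 = 331.00 Tg/yr.
Box B: F(B→C) = (331.00 + 183.7) − 109.4 = 405.30 Tg/yr.
Box C: F(C→D) = (405.30 + 162.2) − 230.0 = 337.50 Tg/yr.
Box D throughput = its input = 337.50 Tg/yr; τ = 19480 / 337.50 = 57.72 yr.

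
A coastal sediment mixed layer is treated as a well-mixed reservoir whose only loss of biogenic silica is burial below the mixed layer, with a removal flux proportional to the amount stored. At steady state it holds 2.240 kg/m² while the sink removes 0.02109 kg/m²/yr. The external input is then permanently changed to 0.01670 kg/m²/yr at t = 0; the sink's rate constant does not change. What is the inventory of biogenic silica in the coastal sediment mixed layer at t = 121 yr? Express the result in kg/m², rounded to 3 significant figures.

1.92 kg/m²

The sink rate constant is k = F₀/M₀ = 0.02109/2.240 = 0.009415 yr⁻¹.
Solving dM/dt = F₁ − kM with M(0) = M₀ gives M(t) = F₁/k + (M₀ − F₁/k)·e^(−kt).
F₁/k = 0.01670/0.009415 = 1.7737 kg/m²; kt = 0.009415 × 121 = 1.139, e^(−kt) = 0.3201.
M(121) = 1.7737 + (2.240 − 1.7737) × 0.3201 = 1.7737 + 0.1492 = 1.9230 kg/m².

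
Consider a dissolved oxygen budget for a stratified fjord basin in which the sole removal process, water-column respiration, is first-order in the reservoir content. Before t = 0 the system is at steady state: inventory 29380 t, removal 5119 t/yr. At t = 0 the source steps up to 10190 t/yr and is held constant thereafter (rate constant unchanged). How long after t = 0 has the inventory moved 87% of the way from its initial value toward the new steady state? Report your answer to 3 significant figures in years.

11.7 yr

τ = M₀/F₀ = 29380/5119 = 5.739 yr.
The remaining gap fraction is e^(−t/τ); 87% covered ⇒ e^(−t/τ) = 0.130.
t = −τ ln(0.130) = 5.739 × 2.040 = 11.71 yr.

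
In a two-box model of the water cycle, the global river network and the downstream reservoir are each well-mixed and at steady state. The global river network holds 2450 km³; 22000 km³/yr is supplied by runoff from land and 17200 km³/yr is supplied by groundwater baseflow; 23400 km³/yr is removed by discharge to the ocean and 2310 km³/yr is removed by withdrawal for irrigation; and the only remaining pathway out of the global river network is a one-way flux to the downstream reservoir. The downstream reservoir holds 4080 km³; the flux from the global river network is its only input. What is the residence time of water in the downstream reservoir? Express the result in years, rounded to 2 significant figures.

0.30 yr

Balance the global river network: ΣF_in = 22000 + 17200 = 39200 km³/yr.
Flux to the downstream reservoir = ΣF_in − (23400 + 2310) = 13490 km³/yr.
At steady state the output of the downstream reservoir equals its input, 13490 km³/yr.
τ = M / F = 4080 / 13490 = 0.3024 yr.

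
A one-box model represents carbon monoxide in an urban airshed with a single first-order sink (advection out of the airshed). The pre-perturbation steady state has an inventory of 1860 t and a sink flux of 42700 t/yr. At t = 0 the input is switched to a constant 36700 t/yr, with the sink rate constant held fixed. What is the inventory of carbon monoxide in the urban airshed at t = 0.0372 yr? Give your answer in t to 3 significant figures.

1710 t

Residence time τ = M₀/F₀ = 0.04356 yr. The eventual steady state is M_∞ = M₀·(F₁/F₀) = 1860 × 36700/42700 = 1598.6 t.
The anomaly ΔM(t) = M(t) − M_∞ decays as ΔM₀·e^(−t/τ) with ΔM₀ = 1860 − 1598.6 = 261.4 t.
At t = 0.0372 yr, e^(−t/τ) = e^(−0.8540) = 0.4257, so ΔM = 111.3 t and M = 1598.6 + 111.3 = 1709.9 t.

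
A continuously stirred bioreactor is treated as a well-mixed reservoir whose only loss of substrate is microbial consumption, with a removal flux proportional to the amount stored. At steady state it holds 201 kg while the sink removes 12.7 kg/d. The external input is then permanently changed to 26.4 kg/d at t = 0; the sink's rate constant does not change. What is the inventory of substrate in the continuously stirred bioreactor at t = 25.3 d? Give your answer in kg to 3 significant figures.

Residence time τ = M₀/F₀ = 15.83 d. The eventual steady state is M_∞ = M₀·(F₁/F₀) = 201 × 26.4/12.7 = 417.83 kg.
The anomaly ΔM(t) = M(t) − M_∞ decays as ΔM₀·e^(−t/τ) with ΔM₀ = 201 − 417.83 = −216.8 kg.
At t = 25.3 d, e^(−t/τ) = e^(−1.599) = 0.2022, so ΔM = −43.84 kg and M = 417.83 − 43.84 = 373.99 kg.

374 kg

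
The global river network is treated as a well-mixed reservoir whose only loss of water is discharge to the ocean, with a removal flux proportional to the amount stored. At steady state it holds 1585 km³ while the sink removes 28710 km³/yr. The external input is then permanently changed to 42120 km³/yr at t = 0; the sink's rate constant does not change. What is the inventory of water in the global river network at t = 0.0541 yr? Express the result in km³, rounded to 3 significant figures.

2050 km³

τ = M₀/F₀ = 1585/28710 = 0.05521 yr; rate constant k = 1/τ.
New steady state M_∞ = F₁/k = F₁·τ = 42120 × 0.05521 = 2325.3 km³.
M(t) = M_∞ + (M₀ − M_∞)·e^(−t/τ); t/τ = 0.0541/0.05521 = 0.9799, so e^(−t/τ) = 0.3753.
M(t) = 2325.3 − 740.3 × 0.3753 = 2047.5 km³.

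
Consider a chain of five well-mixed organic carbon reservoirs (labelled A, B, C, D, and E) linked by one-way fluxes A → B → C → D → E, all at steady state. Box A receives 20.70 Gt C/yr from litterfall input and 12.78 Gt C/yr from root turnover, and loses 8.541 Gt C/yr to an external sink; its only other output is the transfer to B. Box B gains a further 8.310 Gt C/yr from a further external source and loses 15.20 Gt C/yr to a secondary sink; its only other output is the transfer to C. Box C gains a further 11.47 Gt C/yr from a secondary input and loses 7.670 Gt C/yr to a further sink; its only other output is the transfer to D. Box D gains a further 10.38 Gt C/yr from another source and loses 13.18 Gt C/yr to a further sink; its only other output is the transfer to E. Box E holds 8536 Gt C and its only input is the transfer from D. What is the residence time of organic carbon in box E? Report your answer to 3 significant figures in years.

Box A: F(A→B) = (20.70 + 12.78) − 8.541 = 24.939 Gt C/yr.
Box B: F(B→C) = (24.939 + 8.310) − 15.20 = 18.049 Gt C/yr.
Box C: F(C→D) = (18.049 + 11.47) − 7.670 = 21.849 Gt C/yr.
Box D: F(D→E) = (21.849 + 10.38) − 13.18 = 19.049 Gt C/yr.
Box E throughput = its input = 19.049 Gt C/yr; τ = 8536 / 19.049 = 448.1 yr.

448 yr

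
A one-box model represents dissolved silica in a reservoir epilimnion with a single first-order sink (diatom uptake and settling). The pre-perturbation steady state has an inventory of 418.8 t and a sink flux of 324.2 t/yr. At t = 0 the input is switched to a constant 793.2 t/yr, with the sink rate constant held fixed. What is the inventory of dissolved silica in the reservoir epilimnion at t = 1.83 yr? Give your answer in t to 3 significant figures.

878 t

Residence time τ = M₀/F₀ = 1.292 yr. The eventual steady state is M_∞ = M₀·(F₁/F₀) = 418.8 × 793.2/324.2 = 1024.7 t.
The anomaly ΔM(t) = M(t) − M_∞ decays as ΔM₀·e^(−t/τ) with ΔM₀ = 418.8 − 1024.7 = −605.9 t.
At t = 1.83 yr, e^(−t/τ) = e^(−1.417) = 0.2425, so ΔM = −146.9 t and M = 1024.7 − 146.9 = 877.72 t.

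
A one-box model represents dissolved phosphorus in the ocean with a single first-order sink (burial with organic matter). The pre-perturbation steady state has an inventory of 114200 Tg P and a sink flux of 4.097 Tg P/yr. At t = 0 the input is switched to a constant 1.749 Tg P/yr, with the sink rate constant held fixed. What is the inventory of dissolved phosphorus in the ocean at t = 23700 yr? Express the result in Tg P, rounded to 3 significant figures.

76700 Tg P

The sink rate constant is k = F₀/M₀ = 4.097/114200 = 3.588×10^-5 yr⁻¹.
Solving dM/dt = F₁ − kM with M(0) = M₀ gives M(t) = F₁/k + (M₀ − F₁/k)·e^(−kt).
F₁/k = 1.749/3.588×10^-5 = 48752 Tg P; kt = 3.588×10^-5 × 23700 = 0.8503, e^(−kt) = 0.4273.
M(23700) = 48752 + (114200 − 48752) × 0.4273 = 48752 + 27970 = 76718 Tg P.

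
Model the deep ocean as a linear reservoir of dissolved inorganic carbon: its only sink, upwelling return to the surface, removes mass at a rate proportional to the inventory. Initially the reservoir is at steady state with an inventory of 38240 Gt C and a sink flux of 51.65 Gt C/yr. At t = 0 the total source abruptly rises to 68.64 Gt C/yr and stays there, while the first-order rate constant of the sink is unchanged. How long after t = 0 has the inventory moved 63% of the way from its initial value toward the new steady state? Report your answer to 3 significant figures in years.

736 yr

τ = M₀/F₀ = 38240/51.65 = 740.4 yr.
The remaining gap fraction is e^(−t/τ); 63% covered ⇒ e^(−t/τ) = 0.370.
t = −τ ln(0.370) = 740.4 × 0.9943 = 736.1 yr.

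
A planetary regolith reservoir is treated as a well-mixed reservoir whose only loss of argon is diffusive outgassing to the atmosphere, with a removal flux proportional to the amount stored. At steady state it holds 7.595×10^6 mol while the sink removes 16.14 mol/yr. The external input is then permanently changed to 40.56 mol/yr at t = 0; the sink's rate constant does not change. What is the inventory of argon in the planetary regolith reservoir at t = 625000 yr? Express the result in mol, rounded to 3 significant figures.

1.60×10^7 mol

τ = M₀/F₀ = 7.595×10^6/16.14 = 470600 yr; rate constant k = 1/τ.
New steady state M_∞ = F₁/k = F₁·τ = 40.56 × 470600 = 1.9086×10^7 mol.
M(t) = M_∞ + (M₀ − M_∞)·e^(−t/τ); t/τ = 625000/470600 = 1.328, so e^(−t/τ) = 0.2650.
M(t) = 1.9086×10^7 − 1.149×10^7 × 0.2650 = 1.6042×10^7 mol.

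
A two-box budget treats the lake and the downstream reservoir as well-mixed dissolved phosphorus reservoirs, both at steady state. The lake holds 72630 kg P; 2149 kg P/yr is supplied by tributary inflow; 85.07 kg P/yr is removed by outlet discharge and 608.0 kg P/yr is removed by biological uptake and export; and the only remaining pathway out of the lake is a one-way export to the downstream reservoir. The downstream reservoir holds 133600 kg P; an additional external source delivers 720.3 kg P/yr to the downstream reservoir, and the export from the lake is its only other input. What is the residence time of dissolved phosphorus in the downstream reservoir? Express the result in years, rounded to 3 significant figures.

Balance the lake: ΣF_in = 2149.0 kg P/yr.
Export to the downstream reservoir = ΣF_in − (85.07 + 608.0) = 1455.9 kg P/yr.
Total input to the downstream reservoir = 1455.9 + 720.3 = 2176.2 kg P/yr; at steady state this equals its total output.
τ = M / F = 133600 / 2176.2 = 61.39 yr.

61.4 yr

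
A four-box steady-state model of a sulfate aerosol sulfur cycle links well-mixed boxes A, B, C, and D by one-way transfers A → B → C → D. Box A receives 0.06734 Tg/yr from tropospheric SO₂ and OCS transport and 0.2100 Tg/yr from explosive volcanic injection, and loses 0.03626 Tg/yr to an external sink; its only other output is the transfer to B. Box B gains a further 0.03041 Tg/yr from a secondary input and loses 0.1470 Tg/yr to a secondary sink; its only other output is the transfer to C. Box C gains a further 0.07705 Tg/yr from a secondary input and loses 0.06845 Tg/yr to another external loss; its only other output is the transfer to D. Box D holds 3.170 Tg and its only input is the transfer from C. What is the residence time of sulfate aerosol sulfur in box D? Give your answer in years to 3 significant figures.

Box A: F(A→B) = (0.06734 + 0.2100) − 0.03626 = 0.24108 Tg/yr.
Box B: F(B→C) = (0.24108 + 0.03041) − 0.1470 = 0.12449 Tg/yr.
Box C: F(C→D) = (0.12449 + 0.07705) − 0.06845 = 0.13309 Tg/yr.
Box D throughput = its input = 0.13309 Tg/yr; τ = 3.170 / 0.13309 = 23.82 yr.

23.8 yr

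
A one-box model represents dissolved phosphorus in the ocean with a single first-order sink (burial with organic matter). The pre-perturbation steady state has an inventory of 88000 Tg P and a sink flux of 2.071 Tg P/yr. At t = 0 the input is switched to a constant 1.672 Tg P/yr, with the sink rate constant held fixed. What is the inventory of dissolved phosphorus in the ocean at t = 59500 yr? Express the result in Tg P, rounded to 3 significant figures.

τ = M₀/F₀ = 88000/2.071 = 42490 yr; rate constant k = 1/τ.
New steady state M_∞ = F₁/k = F₁·τ = 1.672 × 42490 = 71046 Tg P.
M(t) = M_∞ + (M₀ − M_∞)·e^(−t/τ); t/τ = 59500/42490 = 1.400, so e^(−t/τ) = 0.2465.
M(t) = 71046 + 16950 × 0.2465 = 75226 Tg P.

75200 Tg P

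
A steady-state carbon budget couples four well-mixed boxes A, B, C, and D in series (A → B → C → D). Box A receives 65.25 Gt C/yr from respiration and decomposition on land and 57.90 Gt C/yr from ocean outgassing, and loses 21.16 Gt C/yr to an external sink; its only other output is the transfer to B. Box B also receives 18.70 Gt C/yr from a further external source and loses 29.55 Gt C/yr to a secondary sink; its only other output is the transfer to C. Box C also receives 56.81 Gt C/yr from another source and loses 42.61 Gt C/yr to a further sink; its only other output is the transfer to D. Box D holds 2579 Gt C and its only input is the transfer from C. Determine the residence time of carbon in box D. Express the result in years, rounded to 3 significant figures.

Box A: F(A→B) = (65.25 + 57.90) − 21.16 = 101.99 Gt C/yr.
Box B: F(B→C) = (101.99 + 18.70) − 29.55 = 91.140 Gt C/yr.
Box C: F(C→D) = (91.140 + 56.81) − 42.61 = 105.34 Gt C/yr.
Box D throughput = its input = 105.34 Gt C/yr; τ = 2579 / 105.34 = 24.48 yr.

24.5 yr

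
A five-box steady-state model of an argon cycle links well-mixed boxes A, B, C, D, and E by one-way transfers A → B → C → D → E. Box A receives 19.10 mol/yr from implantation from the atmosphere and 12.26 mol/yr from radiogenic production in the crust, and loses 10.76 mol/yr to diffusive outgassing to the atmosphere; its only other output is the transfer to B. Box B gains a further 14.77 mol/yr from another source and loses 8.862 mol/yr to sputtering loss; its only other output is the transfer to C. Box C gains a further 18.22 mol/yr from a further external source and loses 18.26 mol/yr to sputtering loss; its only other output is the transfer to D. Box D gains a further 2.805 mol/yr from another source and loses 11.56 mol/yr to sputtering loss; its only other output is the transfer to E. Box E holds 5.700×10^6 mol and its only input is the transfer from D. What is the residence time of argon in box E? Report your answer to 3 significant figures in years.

322000 yr

Box A: F(A→B) = (19.10 + 12.26) − 10.76 = 20.600 mol/yr.
Box B: F(B→C) = (20.600 + 14.77) − 8.862 = 26.508 mol/yr.
Box C: F(C→D) = (26.508 + 18.22) − 18.26 = 26.468 mol/yr.
Box D: F(D→E) = (26.468 + 2.805) − 11.56 = 17.713 mol/yr.
Box E throughput = its input = 17.713 mol/yr; τ = 5.700×10^6 / 17.713 = 321800 yr.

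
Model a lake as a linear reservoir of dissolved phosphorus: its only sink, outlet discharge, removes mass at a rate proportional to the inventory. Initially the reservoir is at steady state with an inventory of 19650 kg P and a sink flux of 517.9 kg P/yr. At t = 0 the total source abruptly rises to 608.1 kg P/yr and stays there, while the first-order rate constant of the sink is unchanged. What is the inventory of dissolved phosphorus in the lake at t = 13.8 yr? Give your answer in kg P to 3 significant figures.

τ = M₀/F₀ = 19650/517.9 = 37.94 yr; rate constant k = 1/τ.
New steady state M_∞ = F₁/k = F₁·τ = 608.1 × 37.94 = 23072 kg P.
M(t) = M_∞ + (M₀ − M_∞)·e^(−t/τ); t/τ = 13.8/37.94 = 0.3637, so e^(−t/τ) = 0.6951.
M(t) = 23072 − 3422 × 0.6951 = 20694 kg P.

20700 kg P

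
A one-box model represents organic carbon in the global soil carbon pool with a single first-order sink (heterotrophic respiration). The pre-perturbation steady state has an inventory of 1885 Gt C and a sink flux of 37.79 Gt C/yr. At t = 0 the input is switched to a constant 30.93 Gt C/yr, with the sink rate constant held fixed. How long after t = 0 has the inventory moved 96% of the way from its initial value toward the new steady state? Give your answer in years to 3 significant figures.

τ = M₀/F₀ = 1885/37.79 = 49.88 yr.
The remaining gap fraction is e^(−t/τ); 96% covered ⇒ e^(−t/τ) = 0.0400.
t = −τ ln(0.0400) = 49.88 × 3.219 = 160.6 yr.

161 yr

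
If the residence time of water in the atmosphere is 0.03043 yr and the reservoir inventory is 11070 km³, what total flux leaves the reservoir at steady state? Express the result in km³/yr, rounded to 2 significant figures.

360000 km³/yr

F = M / τ = 11070 / 0.03043 = 363800 km³/yr.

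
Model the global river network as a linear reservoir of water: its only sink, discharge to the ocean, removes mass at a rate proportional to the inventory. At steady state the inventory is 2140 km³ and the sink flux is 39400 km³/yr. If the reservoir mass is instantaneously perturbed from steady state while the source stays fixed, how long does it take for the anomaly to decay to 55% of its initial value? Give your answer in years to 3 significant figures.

For a linear reservoir the anomaly decays as exp(−t/τ) with τ = M/F = 2140/39400 = 0.05431 yr.
exp(−t/τ) = 0.55 ⇒ t = −τ ln(0.55) = 0.05431 × 0.5978 = 0.03247 yr.

0.0325 yr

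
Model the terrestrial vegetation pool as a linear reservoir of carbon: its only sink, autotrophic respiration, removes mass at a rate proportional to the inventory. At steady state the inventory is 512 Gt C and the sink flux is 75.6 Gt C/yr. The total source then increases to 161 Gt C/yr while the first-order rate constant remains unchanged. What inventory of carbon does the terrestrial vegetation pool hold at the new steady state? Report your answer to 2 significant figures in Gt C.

1100 Gt C

Rate constant k = F/M = 75.6 / 512 = 0.1477 yr⁻¹.
At the new steady state, source = k·M_new ⇒ M_new = 161 / 0.1477 = 1090 Gt C.
(Equivalently M_new = M × F_new/F_old = 512 × 161/75.6.)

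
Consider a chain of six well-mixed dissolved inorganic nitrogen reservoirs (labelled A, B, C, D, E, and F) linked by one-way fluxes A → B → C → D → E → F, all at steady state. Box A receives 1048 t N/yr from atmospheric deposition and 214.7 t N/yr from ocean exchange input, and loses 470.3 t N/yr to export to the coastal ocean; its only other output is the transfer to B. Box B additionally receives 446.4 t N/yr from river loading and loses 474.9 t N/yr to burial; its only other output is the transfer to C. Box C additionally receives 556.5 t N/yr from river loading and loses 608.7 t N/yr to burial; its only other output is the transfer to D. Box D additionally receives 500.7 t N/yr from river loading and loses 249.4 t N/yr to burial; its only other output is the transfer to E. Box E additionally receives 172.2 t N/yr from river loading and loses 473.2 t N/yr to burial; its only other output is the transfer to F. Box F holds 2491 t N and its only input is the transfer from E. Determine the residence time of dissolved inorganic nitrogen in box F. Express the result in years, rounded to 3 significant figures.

3.76 yr

Box A: F(A→B) = (1048 + 214.7) − 470.3 = 792.40 t N/yr.
Box B: F(B→C) = (792.40 + 446.4) − 474.9 = 763.90 t N/yr.
Box C: F(C→D) = (763.90 + 556.5) − 608.7 = 711.70 t N/yr.
Box D: F(D→E) = (711.70 + 500.7) − 249.4 = 963.00 t N/yr.
Box E: F(E→F) = (963.00 + 172.2) − 473.2 = 662.00 t N/yr.
Box F throughput = its input = 662.00 t N/yr; τ = 2491 / 662.00 = 3.763 yr.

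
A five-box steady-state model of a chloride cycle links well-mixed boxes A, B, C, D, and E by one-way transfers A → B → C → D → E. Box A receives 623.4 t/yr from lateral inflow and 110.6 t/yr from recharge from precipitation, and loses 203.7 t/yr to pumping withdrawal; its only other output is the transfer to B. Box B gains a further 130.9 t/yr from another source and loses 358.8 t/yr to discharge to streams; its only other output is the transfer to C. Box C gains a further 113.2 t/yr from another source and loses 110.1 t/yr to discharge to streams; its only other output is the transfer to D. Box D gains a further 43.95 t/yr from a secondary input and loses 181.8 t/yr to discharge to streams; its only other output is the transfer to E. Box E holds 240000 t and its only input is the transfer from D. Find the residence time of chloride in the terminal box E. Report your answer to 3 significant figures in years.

1430 yr

Box A: F(A→B) = (623.4 + 110.6) − 203.7 = 530.30 t/yr.
Box B: F(B→C) = (530.30 + 130.9) − 358.8 = 302.40 t/yr.
Box C: F(C→D) = (302.40 + 113.2) − 110.1 = 305.50 t/yr.
Box D: F(D→E) = (305.50 + 43.95) − 181.8 = 167.65 t/yr.
Box E throughput = its input = 167.65 t/yr; τ = 240000 / 167.65 = 1432 yr.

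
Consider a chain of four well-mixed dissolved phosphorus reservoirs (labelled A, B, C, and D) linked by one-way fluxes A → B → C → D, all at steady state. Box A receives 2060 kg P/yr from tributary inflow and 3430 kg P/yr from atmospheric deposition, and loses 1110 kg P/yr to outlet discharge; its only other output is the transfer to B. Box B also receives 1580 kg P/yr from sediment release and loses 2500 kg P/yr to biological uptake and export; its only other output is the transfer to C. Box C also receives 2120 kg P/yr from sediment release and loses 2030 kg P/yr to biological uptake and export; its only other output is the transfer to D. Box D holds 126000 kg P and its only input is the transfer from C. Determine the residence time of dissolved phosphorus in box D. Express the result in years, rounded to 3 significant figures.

35.5 yr

Box A: F(A→B) = (2060 + 3430) − 1110 = 4380.0 kg P/yr.
Box B: F(B→C) = (4380.0 + 1580) − 2500 = 3460.0 kg P/yr.
Box C: F(C→D) = (3460.0 + 2120) − 2030 = 3550.0 kg P/yr.
Box D throughput = its input = 3550.0 kg P/yr; τ = 126000 / 3550.0 = 35.49 yr.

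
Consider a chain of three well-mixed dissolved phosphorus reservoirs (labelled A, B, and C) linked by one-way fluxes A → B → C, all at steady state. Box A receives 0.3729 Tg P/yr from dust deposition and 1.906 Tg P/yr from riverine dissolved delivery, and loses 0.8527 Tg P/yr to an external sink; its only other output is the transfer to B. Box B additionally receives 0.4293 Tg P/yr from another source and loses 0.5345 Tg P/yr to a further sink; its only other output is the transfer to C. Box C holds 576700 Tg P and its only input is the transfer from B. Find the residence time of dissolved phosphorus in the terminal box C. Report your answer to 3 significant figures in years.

437000 yr

Box A: F(A→B) = (0.3729 + 1.906) − 0.8527 = 1.4262 Tg P/yr.
Box B: F(B→C) = (1.4262 + 0.4293) − 0.5345 = 1.3210 Tg P/yr.
Box C throughput = its input = 1.3210 Tg P/yr; τ = 576700 / 1.3210 = 436600 yr.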